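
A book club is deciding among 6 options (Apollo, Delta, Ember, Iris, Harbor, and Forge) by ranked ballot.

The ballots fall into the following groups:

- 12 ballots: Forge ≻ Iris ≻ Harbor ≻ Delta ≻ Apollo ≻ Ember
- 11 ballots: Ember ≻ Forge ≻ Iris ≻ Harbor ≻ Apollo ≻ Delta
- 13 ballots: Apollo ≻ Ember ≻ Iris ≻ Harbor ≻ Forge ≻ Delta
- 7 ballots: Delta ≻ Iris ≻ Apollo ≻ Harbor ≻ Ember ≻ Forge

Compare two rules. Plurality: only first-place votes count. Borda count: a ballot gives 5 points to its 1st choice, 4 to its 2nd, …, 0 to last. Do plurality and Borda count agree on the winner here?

Plurality first-place counts: Apollo 13, Delta 7, Ember 11, Iris 0, Harbor 0, Forge 12 → Apollo.
Borda totals: Apollo 109, Delta 59, Ember 114, Iris 148, Harbor 98, Forge 117 → Iris.
The two rules disagree: plurality picks Apollo, Borda picks Iris.

No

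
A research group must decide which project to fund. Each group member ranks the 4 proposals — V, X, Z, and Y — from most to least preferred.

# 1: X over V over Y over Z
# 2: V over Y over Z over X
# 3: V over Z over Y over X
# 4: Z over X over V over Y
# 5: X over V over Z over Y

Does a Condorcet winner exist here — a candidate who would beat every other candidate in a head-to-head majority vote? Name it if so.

Head-to-head results (5 voters total):
V vs X: X wins 3–2.
V vs Z: V wins 4–1.
V vs Y: V wins 5–0.
X vs Z: Z wins 3–2.
X vs Y: X wins 3–2.
Z vs Y: Z wins 3–2.
No candidate beats all others: V beats Z beats X beats V, a majority cycle.

No Condorcet winner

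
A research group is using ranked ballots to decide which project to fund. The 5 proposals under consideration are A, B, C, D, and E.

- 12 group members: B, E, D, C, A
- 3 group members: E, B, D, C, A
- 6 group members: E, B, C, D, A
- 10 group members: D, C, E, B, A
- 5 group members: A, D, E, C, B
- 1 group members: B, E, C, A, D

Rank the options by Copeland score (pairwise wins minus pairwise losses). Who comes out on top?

E

Pairwise results:
  A vs B: B wins 32–5.
  A vs C: C wins 32–5.
  A vs D: D wins 31–6.
  A vs E: E wins 32–5.
  B vs C: B wins 22–15.
  B vs D: B wins 22–15.
  B vs E: E wins 24–13.
  C vs D: D wins 30–7.
  C vs E: E wins 27–10.
  D vs E: E wins 22–15.
Copeland scores (wins − losses):
  A: 0 − 4 = -4
  B: 3 − 1 = 2
  C: 1 − 3 = -2
  D: 2 − 2 = 0
  E: 4 − 0 = 4
E has the best Copeland score.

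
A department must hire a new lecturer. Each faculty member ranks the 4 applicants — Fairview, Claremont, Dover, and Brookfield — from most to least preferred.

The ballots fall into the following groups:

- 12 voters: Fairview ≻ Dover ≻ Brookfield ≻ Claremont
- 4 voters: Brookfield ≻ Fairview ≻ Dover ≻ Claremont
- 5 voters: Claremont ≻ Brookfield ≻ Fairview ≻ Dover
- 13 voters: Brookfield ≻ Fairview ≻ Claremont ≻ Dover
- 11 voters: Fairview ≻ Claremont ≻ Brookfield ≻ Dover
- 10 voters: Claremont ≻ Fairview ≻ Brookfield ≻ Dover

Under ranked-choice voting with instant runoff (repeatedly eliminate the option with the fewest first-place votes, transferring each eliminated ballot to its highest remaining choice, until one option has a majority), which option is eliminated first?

Dover

Round 1: Fairview 23, Brookfield 17, Claremont 15, Dover 0. Dover has the fewest and is eliminated.
Round 2: Fairview 23, Brookfield 17, Claremont 15. Claremont has the fewest and is eliminated.
Round 3: Fairview 33, Brookfield 22. Fairview has a majority.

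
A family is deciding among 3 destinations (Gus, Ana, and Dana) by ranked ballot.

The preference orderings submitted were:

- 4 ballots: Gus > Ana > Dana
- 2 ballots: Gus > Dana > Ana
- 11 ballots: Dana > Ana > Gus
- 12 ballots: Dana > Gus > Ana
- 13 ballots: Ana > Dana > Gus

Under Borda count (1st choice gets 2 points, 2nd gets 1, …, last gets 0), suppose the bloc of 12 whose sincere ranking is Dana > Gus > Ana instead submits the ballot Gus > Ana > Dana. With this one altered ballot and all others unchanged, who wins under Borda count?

Ana

Borda totals with the altered ballot: Gus 36, Ana 53, Dana 37.
The switch changes the winner from Dana to Ana.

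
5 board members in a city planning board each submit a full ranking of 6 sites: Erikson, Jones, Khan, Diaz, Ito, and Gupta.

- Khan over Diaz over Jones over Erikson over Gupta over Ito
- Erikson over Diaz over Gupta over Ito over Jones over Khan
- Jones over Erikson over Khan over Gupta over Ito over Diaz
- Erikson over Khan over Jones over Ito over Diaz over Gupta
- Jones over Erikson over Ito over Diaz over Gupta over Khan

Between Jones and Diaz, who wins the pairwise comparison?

Jones

Ballots ranking Jones above Diaz: 3.
Ballots ranking Diaz above Jones: 2.
Jones wins the head-to-head, 3–2.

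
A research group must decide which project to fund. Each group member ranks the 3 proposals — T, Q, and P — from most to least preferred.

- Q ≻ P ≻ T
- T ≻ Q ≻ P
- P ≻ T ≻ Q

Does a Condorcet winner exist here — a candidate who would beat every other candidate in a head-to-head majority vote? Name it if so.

There is no Condorcet winner

Head-to-head results (3 voters total):
T vs Q: T wins 2–1.
T vs P: P wins 2–1.
Q vs P: Q wins 2–1.
No candidate beats all others: T beats Q beats P beats T, a majority cycle.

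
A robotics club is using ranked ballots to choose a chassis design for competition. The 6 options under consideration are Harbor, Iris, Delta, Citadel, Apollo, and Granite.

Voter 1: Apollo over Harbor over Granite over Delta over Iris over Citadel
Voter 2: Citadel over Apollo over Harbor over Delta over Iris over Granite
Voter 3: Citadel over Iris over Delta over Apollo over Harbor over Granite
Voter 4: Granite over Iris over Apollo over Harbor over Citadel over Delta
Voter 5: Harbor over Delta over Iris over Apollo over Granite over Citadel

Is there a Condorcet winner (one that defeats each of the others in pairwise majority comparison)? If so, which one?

Head-to-head results (5 voters total):
Harbor vs Iris: Harbor wins 3–2.
Harbor vs Delta: Harbor wins 4–1.
Harbor vs Citadel: Harbor wins 3–2.
Harbor vs Apollo: Apollo wins 4–1.
Harbor vs Granite: Harbor wins 4–1.
Iris vs Delta: Delta wins 3–2.
Iris vs Citadel: Iris wins 3–2.
Iris vs Apollo: Iris wins 3–2.
Iris vs Granite: Iris wins 3–2.
Delta vs Citadel: Citadel wins 3–2.
Delta vs Apollo: Apollo wins 3–2.
Delta vs Granite: Delta wins 3–2.
Citadel vs Apollo: Apollo wins 3–2.
Citadel vs Granite: Granite wins 3–2.
Apollo vs Granite: Apollo wins 4–1.
No candidate beats all others: Harbor beats Iris beats Apollo beats Harbor, a majority cycle.

None — there is no Condorcet winner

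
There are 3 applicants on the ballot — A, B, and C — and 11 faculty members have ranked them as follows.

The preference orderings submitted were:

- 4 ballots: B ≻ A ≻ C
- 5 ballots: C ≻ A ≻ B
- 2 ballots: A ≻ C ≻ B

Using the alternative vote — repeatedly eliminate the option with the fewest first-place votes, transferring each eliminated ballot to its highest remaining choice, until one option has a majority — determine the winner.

C

Round 1: C 5, B 4, A 2. A has the fewest and is eliminated.
Round 2: C 7, B 4. C has a majority.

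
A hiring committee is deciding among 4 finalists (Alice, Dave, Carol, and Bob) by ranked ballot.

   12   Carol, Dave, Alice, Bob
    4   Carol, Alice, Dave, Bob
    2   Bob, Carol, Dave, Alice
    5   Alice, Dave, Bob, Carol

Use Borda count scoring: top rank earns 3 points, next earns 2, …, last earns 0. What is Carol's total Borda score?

Borda scores:
  Alice: 12·1 + 4·2 + 2·0 + 5·3 = 35
  Dave: 12·2 + 4·1 + 2·1 + 5·2 = 40
  Carol: 12·3 + 4·3 + 2·2 + 5·0 = 52
  Bob: 12·0 + 4·0 + 2·3 + 5·1 = 11

52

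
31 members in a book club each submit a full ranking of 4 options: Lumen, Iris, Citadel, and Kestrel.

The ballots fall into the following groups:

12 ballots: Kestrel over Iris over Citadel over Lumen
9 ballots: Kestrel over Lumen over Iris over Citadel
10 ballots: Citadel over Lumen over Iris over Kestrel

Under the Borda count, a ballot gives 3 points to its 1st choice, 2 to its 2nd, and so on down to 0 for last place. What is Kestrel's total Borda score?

63

Borda scores:
  Lumen: 12·0 + 9·2 + 10·2 = 38
  Iris: 12·2 + 9·1 + 10·1 = 43
  Citadel: 12·1 + 9·0 + 10·3 = 42
  Kestrel: 12·3 + 9·3 + 10·0 = 63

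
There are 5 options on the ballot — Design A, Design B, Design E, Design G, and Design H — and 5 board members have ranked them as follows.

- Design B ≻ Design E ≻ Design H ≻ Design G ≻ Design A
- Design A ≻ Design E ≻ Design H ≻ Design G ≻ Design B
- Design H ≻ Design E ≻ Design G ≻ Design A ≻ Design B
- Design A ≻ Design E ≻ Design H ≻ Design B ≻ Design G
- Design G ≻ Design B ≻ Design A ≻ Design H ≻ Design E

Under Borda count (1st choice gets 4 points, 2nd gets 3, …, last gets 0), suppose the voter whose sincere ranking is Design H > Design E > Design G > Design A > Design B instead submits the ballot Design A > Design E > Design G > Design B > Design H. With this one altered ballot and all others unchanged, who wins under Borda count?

Design A

Borda totals with the altered ballot: Design A 14, Design B 9, Design E 12, Design G 8, Design H 7.
The switch changes the winner from Design E to Design A.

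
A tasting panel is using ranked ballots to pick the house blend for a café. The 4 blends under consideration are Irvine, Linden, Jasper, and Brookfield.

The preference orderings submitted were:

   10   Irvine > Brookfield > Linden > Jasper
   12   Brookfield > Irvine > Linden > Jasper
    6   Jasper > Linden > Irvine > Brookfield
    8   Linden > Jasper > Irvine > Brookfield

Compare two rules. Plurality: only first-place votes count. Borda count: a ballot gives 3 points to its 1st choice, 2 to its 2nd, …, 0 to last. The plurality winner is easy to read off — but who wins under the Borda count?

Irvine

Plurality first-place counts: Irvine 10, Linden 8, Jasper 6, Brookfield 12 → Brookfield.
Borda totals: Irvine 68, Linden 58, Jasper 34, Brookfield 56 → Irvine.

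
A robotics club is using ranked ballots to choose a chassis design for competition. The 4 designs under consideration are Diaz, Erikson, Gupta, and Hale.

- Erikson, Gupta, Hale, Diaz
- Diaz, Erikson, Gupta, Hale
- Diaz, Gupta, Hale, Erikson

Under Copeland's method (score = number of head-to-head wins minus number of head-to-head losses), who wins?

Diaz

Pairwise results:
  Diaz vs Erikson: Diaz wins 2–1.
  Diaz vs Gupta: Diaz wins 2–1.
  Diaz vs Hale: Diaz wins 2–1.
  Erikson vs Gupta: Erikson wins 2–1.
  Erikson vs Hale: Erikson wins 2–1.
  Gupta vs Hale: Gupta wins 3–0.
Copeland scores (wins − losses):
  Diaz: 3 − 0 = 3
  Erikson: 2 − 1 = 1
  Gupta: 1 − 2 = -1
  Hale: 0 − 3 = -3
Diaz has the best Copeland score.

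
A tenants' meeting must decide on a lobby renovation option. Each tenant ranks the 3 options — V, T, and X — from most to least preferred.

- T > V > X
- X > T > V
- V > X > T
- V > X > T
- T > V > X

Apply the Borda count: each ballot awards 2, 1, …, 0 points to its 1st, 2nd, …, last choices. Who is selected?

V

Borda scores:
  V: 1 + 0 + 2 + 2 + 1 = 6
  T: 2 + 1 + 0 + 0 + 2 = 5
  X: 0 + 2 + 1 + 1 + 0 = 4
V has the highest total.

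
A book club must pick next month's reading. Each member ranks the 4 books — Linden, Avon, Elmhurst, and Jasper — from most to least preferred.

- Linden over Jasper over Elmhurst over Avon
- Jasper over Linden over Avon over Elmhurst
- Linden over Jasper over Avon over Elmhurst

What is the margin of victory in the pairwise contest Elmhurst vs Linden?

3

Ballots ranking Elmhurst above Linden: 0.
Ballots ranking Linden above Elmhurst: 3.
Linden wins 3–0, a margin of 3.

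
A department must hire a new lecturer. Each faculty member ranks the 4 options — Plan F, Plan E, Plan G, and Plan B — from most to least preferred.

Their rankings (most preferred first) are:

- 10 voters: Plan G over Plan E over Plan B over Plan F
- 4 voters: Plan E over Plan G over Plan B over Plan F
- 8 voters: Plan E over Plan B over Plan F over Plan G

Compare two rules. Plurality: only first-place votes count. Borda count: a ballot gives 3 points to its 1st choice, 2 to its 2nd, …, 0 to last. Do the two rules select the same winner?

Yes

Plurality first-place counts: Plan F 0, Plan E 12, Plan G 10, Plan B 0 → Plan E.
Borda totals: Plan F 8, Plan E 56, Plan G 38, Plan B 30 → Plan E.
The two rules agree on Plan E.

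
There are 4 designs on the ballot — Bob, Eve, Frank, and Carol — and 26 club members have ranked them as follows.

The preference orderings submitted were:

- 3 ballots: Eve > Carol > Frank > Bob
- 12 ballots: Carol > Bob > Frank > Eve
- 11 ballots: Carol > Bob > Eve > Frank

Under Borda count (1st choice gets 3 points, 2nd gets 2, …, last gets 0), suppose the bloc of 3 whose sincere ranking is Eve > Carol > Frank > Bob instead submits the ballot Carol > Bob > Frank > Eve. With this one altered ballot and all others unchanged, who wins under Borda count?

Carol

Borda totals with the altered ballot: Bob 52, Eve 11, Frank 15, Carol 78.
The winner is unchanged: still Carol.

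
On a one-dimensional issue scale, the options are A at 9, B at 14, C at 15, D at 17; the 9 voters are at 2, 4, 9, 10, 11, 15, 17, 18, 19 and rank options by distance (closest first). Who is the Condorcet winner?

A

With single-peaked preferences on a line, the Condorcet winner is the candidate closest to the median voter.
The median voter (position 11) is closest to A at 9.
Check: A vs B — voters closer to A: 5 of 9.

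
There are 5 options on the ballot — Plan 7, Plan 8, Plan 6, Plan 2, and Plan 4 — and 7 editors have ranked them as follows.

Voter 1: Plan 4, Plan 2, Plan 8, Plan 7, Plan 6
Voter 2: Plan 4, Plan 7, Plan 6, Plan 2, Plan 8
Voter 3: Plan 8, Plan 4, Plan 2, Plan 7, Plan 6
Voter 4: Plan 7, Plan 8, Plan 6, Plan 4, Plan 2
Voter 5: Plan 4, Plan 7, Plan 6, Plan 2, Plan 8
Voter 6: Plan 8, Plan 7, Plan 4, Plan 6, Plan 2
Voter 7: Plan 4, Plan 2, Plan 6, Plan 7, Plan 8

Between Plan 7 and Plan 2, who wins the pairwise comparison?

Plan 7

Ballots ranking Plan 7 above Plan 2: 4.
Ballots ranking Plan 2 above Plan 7: 3.
Plan 7 wins the head-to-head, 4–3.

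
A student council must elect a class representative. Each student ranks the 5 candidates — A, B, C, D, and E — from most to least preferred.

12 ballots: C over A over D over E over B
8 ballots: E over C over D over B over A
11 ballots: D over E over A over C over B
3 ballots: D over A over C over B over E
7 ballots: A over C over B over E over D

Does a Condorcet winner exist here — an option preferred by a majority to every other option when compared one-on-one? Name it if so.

Head-to-head results (41 voters total):
A vs B: A wins 33–8.
A vs C: A wins 21–20.
A vs D: D wins 22–19.
A vs E: A wins 22–19.
B vs C: C wins 41–0.
B vs D: D wins 34–7.
B vs E: E wins 31–10.
C vs D: C wins 27–14.
C vs E: C wins 22–19.
D vs E: D wins 26–15.
No candidate beats all others: A beats C beats D beats A, a majority cycle.

No Condorcet winner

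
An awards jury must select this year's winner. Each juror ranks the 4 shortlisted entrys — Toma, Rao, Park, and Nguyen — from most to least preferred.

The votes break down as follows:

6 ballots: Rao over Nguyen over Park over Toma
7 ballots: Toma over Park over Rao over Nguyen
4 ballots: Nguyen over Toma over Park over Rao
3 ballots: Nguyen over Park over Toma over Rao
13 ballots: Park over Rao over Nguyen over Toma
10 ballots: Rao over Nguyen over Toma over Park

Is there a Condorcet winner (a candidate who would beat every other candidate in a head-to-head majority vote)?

Head-to-head results (43 voters total):
Toma vs Rao: Rao wins 29–14.
Toma vs Park: Park wins 22–21.
Toma vs Nguyen: Nguyen wins 36–7.
Rao vs Park: Park wins 27–16.
Rao vs Nguyen: Rao wins 36–7.
Park vs Nguyen: Nguyen wins 23–20.
No candidate beats all others: Rao beats Nguyen beats Park beats Rao, a majority cycle.

No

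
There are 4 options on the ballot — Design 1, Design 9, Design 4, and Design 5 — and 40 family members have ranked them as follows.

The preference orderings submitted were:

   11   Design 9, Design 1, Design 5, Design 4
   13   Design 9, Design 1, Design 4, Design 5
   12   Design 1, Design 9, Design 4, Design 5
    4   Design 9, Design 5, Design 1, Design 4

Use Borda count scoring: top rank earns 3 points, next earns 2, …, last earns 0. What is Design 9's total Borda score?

108

Borda scores:
  Design 1: 11·2 + 13·2 + 12·3 + 4·1 = 88
  Design 9: 11·3 + 13·3 + 12·2 + 4·3 = 108
  Design 4: 11·0 + 13·1 + 12·1 + 4·0 = 25
  Design 5: 11·1 + 13·0 + 12·0 + 4·2 = 19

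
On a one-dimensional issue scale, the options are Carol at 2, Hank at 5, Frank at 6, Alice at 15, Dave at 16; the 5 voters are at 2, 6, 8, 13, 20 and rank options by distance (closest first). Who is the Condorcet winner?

Frank

With single-peaked preferences on a line, the Condorcet winner is the candidate closest to the median voter.
The median voter (position 8) is closest to Frank at 6.
Check: Frank vs Carol — voters closer to Frank: 4 of 5.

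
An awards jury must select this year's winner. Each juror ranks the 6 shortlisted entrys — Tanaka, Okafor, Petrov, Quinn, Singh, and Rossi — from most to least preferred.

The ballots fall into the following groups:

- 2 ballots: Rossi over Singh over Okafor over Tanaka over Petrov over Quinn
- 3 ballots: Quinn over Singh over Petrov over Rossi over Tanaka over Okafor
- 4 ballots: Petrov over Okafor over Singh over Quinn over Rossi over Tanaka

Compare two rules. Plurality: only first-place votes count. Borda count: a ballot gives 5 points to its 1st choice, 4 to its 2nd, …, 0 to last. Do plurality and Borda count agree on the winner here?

No

Plurality first-place counts: Tanaka 0, Okafor 0, Petrov 4, Quinn 3, Singh 0, Rossi 2 → Petrov.
Borda totals: Tanaka 7, Okafor 22, Petrov 31, Quinn 23, Singh 32, Rossi 20 → Singh.
The two rules disagree: plurality picks Petrov, Borda picks Singh.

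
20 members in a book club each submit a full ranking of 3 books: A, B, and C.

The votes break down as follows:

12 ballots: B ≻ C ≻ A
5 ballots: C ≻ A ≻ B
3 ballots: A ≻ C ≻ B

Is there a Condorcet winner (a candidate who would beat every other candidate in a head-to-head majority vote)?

Head-to-head results (20 voters total):
A vs B: B wins 12–8.
A vs C: C wins 17–3.
B vs C: B wins 12–8.
B beats each rival — A (12–8), C (12–8) — so B is the Condorcet winner.

Yes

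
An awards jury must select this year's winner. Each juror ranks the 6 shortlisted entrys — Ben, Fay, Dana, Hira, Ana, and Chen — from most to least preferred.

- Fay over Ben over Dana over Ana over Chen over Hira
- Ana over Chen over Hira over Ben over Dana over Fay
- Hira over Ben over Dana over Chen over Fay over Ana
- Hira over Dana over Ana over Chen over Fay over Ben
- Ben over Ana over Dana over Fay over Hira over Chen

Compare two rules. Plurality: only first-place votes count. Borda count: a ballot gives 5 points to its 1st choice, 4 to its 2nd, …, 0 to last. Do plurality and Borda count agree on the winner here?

Plurality first-place counts: Ben 1, Fay 1, Dana 0, Hira 2, Ana 1, Chen 0 → Hira.
Borda totals: Ben 15, Fay 9, Dana 14, Hira 14, Ana 14, Chen 9 → Ben.
The two rules disagree: plurality picks Hira, Borda picks Ben.

No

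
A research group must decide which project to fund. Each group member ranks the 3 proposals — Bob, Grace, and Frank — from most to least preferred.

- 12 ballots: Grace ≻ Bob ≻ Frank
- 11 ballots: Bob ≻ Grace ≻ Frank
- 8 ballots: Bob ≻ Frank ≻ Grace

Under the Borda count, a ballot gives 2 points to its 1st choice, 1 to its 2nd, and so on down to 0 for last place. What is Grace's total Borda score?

Borda scores:
  Bob: 12·1 + 11·2 + 8·2 = 50
  Grace: 12·2 + 11·1 + 8·0 = 35
  Frank: 12·0 + 11·0 + 8·1 = 8

35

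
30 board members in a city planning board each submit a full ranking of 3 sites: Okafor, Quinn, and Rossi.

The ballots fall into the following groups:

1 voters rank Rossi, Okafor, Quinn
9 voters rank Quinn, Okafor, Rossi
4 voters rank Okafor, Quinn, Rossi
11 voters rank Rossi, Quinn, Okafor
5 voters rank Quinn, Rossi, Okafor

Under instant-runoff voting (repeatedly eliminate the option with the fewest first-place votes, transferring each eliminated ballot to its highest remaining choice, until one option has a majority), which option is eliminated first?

Okafor

Round 1: Quinn 14, Rossi 12, Okafor 4. Okafor has the fewest and is eliminated.
Round 2: Quinn 18, Rossi 12. Quinn has a majority.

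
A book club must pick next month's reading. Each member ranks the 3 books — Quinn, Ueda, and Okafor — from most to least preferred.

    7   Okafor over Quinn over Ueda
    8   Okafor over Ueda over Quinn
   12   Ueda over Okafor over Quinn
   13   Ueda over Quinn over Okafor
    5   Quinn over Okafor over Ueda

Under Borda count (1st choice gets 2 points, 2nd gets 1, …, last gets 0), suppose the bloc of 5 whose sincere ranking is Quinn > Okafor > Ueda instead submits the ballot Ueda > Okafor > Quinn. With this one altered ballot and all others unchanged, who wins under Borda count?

Ueda

Borda totals with the altered ballot: Quinn 20, Ueda 68, Okafor 47.
The winner is unchanged: still Ueda.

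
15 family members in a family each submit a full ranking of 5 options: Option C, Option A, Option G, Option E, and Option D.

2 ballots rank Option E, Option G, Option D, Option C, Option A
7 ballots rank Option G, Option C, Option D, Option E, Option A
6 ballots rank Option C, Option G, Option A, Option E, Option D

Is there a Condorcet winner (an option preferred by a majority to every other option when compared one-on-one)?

Yes

Head-to-head results (15 voters total):
Option C vs Option A: Option C wins 15–0.
Option C vs Option G: Option G wins 9–6.
Option C vs Option E: Option C wins 13–2.
Option C vs Option D: Option C wins 13–2.
Option A vs Option G: Option G wins 15–0.
Option A vs Option E: Option E wins 9–6.
Option A vs Option D: Option D wins 9–6.
Option G vs Option E: Option G wins 13–2.
Option G vs Option D: Option G wins 15–0.
Option E vs Option D: Option E wins 8–7.
Option G beats each rival — Option C (9–6), Option A (15–0), Option E (13–2), Option D (15–0) — so Option G is the Condorcet winner.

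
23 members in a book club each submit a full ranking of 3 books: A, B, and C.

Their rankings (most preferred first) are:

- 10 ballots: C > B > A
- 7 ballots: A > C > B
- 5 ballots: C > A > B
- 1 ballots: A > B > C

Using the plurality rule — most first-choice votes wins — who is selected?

C

First-place vote totals:
  A: 8
  B: 0
  C: 15
C has the most first-place votes.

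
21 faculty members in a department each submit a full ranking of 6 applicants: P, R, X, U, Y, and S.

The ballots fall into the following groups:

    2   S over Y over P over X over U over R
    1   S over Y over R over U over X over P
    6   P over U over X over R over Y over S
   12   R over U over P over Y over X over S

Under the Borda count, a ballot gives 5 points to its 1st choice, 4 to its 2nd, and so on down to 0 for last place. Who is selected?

U

Borda scores:
  P: 2·3 + 0 + 6·5 + 12·3 = 72
  R: 2·0 + 3 + 6·2 + 12·5 = 75
  X: 2·2 + 1 + 6·3 + 12·1 = 35
  U: 2·1 + 2 + 6·4 + 12·4 = 76
  Y: 2·4 + 4 + 6·1 + 12·2 = 42
  S: 2·5 + 5 + 6·0 + 12·0 = 15
U has the highest total.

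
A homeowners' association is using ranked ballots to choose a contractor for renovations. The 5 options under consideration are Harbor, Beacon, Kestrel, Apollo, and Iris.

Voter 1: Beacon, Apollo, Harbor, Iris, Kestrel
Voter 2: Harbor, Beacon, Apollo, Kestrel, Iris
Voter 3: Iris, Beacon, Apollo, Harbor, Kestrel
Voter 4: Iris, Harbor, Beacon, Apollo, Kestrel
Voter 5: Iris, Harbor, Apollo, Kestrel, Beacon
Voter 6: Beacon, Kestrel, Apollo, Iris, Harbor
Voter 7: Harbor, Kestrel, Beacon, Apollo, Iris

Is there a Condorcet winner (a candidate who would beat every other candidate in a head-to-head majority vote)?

Head-to-head results (7 voters total):
Harbor vs Beacon: Harbor wins 4–3.
Harbor vs Kestrel: Harbor wins 6–1.
Harbor vs Apollo: Harbor wins 4–3.
Harbor vs Iris: Iris wins 4–3.
Beacon vs Kestrel: Beacon wins 5–2.
Beacon vs Apollo: Beacon wins 6–1.
Beacon vs Iris: Beacon wins 4–3.
Kestrel vs Apollo: Apollo wins 5–2.
Kestrel vs Iris: Iris wins 4–3.
Apollo vs Iris: Apollo wins 4–3.
No candidate beats all others: Harbor beats Beacon beats Iris beats Harbor, a majority cycle.

No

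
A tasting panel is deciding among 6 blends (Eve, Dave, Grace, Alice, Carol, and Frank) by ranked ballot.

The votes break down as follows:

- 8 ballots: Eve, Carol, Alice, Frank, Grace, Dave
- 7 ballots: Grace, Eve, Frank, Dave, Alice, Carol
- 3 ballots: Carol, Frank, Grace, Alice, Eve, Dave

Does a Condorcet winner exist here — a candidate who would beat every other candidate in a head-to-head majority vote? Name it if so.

Head-to-head results (18 voters total):
Eve vs Dave: Eve wins 18–0.
Eve vs Grace: Grace wins 10–8.
Eve vs Alice: Eve wins 15–3.
Eve vs Carol: Eve wins 15–3.
Eve vs Frank: Eve wins 15–3.
Dave vs Grace: Grace wins 18–0.
Dave vs Alice: Alice wins 11–7.
Dave vs Carol: Carol wins 11–7.
Dave vs Frank: Frank wins 18–0.
Grace vs Alice: Grace wins 10–8.
Grace vs Carol: Carol wins 11–7.
Grace vs Frank: Frank wins 11–7.
Alice vs Carol: Carol wins 11–7.
Alice vs Frank: Frank wins 10–8.
Carol vs Frank: Carol wins 11–7.
No candidate beats all others: Eve beats Carol beats Grace beats Eve, a majority cycle.

There is no Condorcet winner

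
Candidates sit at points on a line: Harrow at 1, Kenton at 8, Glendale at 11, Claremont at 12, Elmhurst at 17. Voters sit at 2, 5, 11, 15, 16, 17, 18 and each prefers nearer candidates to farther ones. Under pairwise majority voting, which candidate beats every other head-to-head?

With single-peaked preferences on a line, the Condorcet winner is the candidate closest to the median voter.
The median voter (position 15) is closest to Elmhurst at 17.
Check: Elmhurst vs Glendale — voters closer to Elmhurst: 4 of 7.

Elmhurst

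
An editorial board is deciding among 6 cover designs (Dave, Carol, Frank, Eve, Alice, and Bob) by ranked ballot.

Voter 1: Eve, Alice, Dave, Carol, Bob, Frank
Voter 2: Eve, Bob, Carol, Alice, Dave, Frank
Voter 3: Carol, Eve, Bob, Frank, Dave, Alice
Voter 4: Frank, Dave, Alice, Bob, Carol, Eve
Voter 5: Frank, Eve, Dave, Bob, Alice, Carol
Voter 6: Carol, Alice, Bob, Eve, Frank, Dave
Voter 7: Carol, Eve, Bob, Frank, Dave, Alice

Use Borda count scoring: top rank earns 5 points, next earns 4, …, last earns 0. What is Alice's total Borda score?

Borda scores:
  Dave: 3 + 1 + 1 + 4 + 3 + 0 + 1 = 13
  Carol: 2 + 3 + 5 + 1 + 0 + 5 + 5 = 21
  Frank: 0 + 0 + 2 + 5 + 5 + 1 + 2 = 15
  Eve: 5 + 5 + 4 + 0 + 4 + 2 + 4 = 24
  Alice: 4 + 2 + 0 + 3 + 1 + 4 + 0 = 14
  Bob: 1 + 4 + 3 + 2 + 2 + 3 + 3 = 18

14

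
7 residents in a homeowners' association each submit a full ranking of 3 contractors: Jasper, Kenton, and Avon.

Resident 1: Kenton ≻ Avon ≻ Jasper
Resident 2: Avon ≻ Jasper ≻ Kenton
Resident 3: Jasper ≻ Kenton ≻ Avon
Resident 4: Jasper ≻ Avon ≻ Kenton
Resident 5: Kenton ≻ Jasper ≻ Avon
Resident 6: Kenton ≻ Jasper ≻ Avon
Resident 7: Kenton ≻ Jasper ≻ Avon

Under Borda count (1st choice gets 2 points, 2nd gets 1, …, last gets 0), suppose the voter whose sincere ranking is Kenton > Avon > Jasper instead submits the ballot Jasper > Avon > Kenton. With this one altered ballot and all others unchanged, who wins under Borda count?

Borda totals with the altered ballot: Jasper 10, Kenton 7, Avon 4.
The switch changes the winner from Kenton to Jasper.

Jasper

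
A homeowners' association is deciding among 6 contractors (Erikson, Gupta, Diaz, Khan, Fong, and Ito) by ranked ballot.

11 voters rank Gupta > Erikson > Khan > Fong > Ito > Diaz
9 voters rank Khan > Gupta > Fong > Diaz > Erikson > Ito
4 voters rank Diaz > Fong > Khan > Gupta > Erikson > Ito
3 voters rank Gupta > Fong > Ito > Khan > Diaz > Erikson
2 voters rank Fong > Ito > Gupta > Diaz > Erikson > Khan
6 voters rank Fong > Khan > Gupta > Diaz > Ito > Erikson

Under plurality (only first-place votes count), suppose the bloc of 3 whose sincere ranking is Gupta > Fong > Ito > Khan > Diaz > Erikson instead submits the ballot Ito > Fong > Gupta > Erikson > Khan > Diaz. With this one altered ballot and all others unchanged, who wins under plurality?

First-place totals with the altered ballot: Erikson 0, Gupta 11, Diaz 4, Khan 9, Fong 8, Ito 3.
The winner is unchanged: still Gupta.

Gupta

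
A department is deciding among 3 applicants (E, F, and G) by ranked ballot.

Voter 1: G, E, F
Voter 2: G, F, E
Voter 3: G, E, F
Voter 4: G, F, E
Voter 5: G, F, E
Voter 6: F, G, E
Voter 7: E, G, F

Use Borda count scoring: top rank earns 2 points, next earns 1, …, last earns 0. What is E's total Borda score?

Borda scores:
  E: 1 + 0 + 1 + 0 + 0 + 0 + 2 = 4
  F: 0 + 1 + 0 + 1 + 1 + 2 + 0 = 5
  G: 2 + 2 + 2 + 2 + 2 + 1 + 1 = 12

4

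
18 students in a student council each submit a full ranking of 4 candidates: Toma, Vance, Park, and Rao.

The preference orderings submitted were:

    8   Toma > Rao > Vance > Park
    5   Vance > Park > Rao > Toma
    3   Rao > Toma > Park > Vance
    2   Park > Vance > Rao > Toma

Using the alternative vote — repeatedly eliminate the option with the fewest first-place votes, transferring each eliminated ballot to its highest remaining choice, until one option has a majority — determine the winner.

Toma

Round 1: Toma 8, Vance 5, Rao 3, Park 2. Park has the fewest and is eliminated.
Round 2: Toma 8, Vance 7, Rao 3. Rao has the fewest and is eliminated.
Round 3: Toma 11, Vance 7. Toma has a majority.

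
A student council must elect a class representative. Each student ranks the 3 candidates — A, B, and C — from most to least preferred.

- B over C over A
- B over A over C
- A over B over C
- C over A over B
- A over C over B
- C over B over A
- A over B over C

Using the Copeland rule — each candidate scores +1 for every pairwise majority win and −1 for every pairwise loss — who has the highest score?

A

Pairwise results:
  A vs B: A wins 4–3.
  A vs C: A wins 4–3.
  B vs C: B wins 4–3.
Copeland scores (wins − losses):
  A: 2 − 0 = 2
  B: 1 − 1 = 0
  C: 0 − 2 = -2
A has the best Copeland score.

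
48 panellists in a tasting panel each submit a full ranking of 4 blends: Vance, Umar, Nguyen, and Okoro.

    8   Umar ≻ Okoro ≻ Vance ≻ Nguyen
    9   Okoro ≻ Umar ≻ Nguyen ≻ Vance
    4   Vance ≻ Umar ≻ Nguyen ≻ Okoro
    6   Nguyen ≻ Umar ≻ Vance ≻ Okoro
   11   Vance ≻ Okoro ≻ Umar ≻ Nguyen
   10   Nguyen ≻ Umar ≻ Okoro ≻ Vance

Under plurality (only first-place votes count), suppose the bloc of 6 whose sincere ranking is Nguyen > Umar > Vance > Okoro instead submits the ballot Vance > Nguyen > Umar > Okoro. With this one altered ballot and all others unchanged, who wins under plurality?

Vance

First-place totals with the altered ballot: Vance 21, Umar 8, Nguyen 10, Okoro 9.
The switch changes the winner from Nguyen to Vance.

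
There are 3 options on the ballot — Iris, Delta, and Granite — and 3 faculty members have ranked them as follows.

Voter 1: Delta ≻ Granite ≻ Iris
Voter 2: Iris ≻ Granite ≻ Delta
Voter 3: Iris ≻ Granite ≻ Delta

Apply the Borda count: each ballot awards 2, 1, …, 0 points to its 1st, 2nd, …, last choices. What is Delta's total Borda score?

Borda scores:
  Iris: 0 + 2 + 2 = 4
  Delta: 2 + 0 + 0 = 2
  Granite: 1 + 1 + 1 = 3

2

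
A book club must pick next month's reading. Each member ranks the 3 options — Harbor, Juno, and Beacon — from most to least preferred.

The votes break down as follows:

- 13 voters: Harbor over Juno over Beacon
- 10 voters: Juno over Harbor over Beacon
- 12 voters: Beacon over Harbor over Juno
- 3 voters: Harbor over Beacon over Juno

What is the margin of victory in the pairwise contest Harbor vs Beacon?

Ballots ranking Harbor above Beacon: 13+10+3 = 26.
Ballots ranking Beacon above Harbor: 12.
Harbor wins 26–12, a margin of 14.

14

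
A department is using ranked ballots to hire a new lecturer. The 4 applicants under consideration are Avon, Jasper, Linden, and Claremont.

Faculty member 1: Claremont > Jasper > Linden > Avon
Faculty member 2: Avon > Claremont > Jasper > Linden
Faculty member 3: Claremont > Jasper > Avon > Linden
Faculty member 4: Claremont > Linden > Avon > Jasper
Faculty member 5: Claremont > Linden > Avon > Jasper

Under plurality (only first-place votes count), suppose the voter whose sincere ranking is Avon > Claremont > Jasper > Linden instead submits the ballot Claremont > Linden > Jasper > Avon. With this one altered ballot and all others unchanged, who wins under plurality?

Claremont

First-place totals with the altered ballot: Avon 0, Jasper 0, Linden 0, Claremont 5.
The winner is unchanged: still Claremont.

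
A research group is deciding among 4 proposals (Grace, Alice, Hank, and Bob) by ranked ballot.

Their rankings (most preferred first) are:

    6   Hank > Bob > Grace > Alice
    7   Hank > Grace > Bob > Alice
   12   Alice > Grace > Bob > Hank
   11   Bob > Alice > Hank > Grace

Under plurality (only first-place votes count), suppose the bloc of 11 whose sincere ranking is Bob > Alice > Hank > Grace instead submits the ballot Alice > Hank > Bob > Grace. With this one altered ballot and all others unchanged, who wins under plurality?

First-place totals with the altered ballot: Grace 0, Alice 23, Hank 13, Bob 0.
The switch changes the winner from Hank to Alice.

Alice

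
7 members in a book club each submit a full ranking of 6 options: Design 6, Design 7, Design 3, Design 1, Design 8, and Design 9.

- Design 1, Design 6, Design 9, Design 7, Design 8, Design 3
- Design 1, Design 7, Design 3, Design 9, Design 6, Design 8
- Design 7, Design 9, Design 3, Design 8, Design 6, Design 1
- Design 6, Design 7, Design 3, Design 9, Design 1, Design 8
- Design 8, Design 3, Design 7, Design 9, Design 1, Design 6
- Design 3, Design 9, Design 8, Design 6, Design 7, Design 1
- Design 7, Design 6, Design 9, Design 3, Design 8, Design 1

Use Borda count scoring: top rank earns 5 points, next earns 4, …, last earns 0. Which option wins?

Design 7

Borda scores:
  Design 6: 4 + 1 + 1 + 5 + 0 + 2 + 4 = 17
  Design 7: 2 + 4 + 5 + 4 + 3 + 1 + 5 = 24
  Design 3: 0 + 3 + 3 + 3 + 4 + 5 + 2 = 20
  Design 1: 5 + 5 + 0 + 1 + 1 + 0 + 0 = 12
  Design 8: 1 + 0 + 2 + 0 + 5 + 3 + 1 = 12
  Design 9: 3 + 2 + 4 + 2 + 2 + 4 + 3 = 20
Design 7 has the highest total.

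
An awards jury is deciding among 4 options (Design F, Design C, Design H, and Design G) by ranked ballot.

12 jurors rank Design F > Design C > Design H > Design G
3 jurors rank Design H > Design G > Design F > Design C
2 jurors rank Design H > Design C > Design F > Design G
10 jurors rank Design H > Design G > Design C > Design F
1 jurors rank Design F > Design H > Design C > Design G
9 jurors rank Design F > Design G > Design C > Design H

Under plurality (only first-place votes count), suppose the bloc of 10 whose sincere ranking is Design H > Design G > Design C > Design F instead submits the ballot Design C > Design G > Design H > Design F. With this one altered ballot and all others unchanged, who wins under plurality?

First-place totals with the altered ballot: Design F 22, Design C 10, Design H 5, Design G 0.
The winner is unchanged: still Design F.

Design F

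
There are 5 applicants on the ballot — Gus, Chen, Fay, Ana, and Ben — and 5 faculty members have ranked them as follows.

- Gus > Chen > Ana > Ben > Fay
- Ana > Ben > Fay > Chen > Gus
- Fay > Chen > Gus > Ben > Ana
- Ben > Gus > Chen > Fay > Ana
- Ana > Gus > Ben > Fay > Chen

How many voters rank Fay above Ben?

Ballots ranking Fay above Ben: 1.
Ballots ranking Ben above Fay: 4.
So 1 of 5 voters prefer Fay to Ben.

1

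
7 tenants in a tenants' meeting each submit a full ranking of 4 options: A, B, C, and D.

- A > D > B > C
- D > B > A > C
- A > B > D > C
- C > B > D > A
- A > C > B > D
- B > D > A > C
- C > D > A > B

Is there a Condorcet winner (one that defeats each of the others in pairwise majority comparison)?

Head-to-head results (7 voters total):
A vs B: A wins 4–3.
A vs C: A wins 5–2.
A vs D: D wins 4–3.
B vs C: B wins 4–3.
B vs D: B wins 4–3.
C vs D: D wins 4–3.
No candidate beats all others: A beats B beats D beats A, a majority cycle.

No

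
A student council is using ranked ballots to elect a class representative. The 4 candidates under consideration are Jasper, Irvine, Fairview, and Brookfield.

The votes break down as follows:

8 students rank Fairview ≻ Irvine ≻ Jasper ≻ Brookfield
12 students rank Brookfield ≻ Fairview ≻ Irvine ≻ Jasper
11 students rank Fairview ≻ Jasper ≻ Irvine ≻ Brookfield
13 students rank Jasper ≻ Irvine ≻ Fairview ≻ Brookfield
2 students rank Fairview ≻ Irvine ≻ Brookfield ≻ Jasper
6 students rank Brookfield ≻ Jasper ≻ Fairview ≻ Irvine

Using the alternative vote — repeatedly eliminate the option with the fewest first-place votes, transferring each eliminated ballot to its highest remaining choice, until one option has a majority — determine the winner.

Fairview

Round 1: Fairview 21, Brookfield 18, Jasper 13, Irvine 0. Irvine has the fewest and is eliminated.
Round 2: Fairview 21, Brookfield 18, Jasper 13. Jasper has the fewest and is eliminated.
Round 3: Fairview 34, Brookfield 18. Fairview has a majority.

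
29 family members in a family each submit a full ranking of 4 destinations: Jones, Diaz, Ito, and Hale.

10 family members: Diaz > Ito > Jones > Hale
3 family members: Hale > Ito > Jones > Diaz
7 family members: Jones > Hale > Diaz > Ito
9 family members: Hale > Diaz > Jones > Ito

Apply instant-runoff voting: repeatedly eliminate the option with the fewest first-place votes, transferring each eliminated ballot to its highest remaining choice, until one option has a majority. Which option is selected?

Round 1: Hale 12, Diaz 10, Jones 7, Ito 0. Ito has the fewest and is eliminated.
Round 2: Hale 12, Diaz 10, Jones 7. Jones has the fewest and is eliminated.
Round 3: Hale 19, Diaz 10. Hale has a majority.

Hale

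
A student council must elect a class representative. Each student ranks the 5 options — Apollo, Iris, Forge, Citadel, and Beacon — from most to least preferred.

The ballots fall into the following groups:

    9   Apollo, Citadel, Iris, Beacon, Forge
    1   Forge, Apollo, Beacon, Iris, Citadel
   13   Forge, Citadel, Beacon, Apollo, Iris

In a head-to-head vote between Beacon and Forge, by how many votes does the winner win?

5

Ballots ranking Beacon above Forge: 9.
Ballots ranking Forge above Beacon: 1+13 = 14.
Forge wins 14–9, a margin of 5.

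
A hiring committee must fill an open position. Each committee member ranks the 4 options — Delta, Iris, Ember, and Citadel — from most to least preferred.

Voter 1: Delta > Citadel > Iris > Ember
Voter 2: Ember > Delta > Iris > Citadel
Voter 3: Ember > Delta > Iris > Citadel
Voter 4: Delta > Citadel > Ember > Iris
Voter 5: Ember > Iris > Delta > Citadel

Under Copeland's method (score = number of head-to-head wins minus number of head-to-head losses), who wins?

Ember

Pairwise results:
  Delta vs Iris: Delta wins 4–1.
  Delta vs Ember: Ember wins 3–2.
  Delta vs Citadel: Delta wins 5–0.
  Iris vs Ember: Ember wins 4–1.
  Iris vs Citadel: Iris wins 3–2.
  Ember vs Citadel: Ember wins 3–2.
Copeland scores (wins − losses):
  Delta: 2 − 1 = 1
  Iris: 1 − 2 = -1
  Ember: 3 − 0 = 3
  Citadel: 0 − 3 = -3
Ember has the best Copeland score.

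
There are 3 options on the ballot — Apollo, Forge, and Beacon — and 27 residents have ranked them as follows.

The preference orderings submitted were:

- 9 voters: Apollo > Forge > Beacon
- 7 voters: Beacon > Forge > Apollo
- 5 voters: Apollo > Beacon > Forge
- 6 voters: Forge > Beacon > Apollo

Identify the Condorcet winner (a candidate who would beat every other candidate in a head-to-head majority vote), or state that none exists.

Apollo

Head-to-head results (27 voters total):
Apollo vs Forge: Apollo wins 14–13.
Apollo vs Beacon: Apollo wins 14–13.
Forge vs Beacon: Forge wins 15–12.
Apollo beats each rival — Forge (14–13), Beacon (14–13) — so Apollo is the Condorcet winner.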